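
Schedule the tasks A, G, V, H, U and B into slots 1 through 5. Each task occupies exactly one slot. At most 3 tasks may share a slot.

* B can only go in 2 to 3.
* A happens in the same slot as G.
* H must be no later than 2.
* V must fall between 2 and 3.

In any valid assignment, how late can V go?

3

V is available from 2; V's own window allows nothing later than 3.
V at 3 is achievable: B in 2; V in 3; A in 1; U in 2; G in 1; H in 1.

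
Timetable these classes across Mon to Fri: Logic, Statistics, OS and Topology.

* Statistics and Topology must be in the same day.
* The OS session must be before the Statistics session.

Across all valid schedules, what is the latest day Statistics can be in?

Precedence pushes Statistics to at least Tue.
Statistics at Fri is achievable: Statistics=Fri; Logic=Mon; Topology=Fri; OS=Mon.

Fri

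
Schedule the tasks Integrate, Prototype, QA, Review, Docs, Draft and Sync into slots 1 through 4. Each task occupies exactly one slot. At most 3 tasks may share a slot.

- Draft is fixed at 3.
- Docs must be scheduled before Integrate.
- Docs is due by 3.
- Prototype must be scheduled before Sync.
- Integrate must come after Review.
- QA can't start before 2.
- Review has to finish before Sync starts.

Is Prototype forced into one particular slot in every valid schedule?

No

Prototype can be 1 (e.g. QA=2; Review=1; Integrate=2; Docs=1; Draft=3; Prototype=1; Sync=2) or 2 (e.g. Draft in 3; Prototype in 2; Review in 1; Sync in 3; Docs in 1; Integrate in 2; QA in 2).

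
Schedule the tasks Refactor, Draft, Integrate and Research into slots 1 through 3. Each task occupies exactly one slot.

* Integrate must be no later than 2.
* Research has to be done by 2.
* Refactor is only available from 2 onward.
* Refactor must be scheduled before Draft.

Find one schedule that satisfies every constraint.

Integrate -> 1, Draft -> 3, Research -> 1, Refactor -> 2

Checking: Refactor(2) before Draft(3); Research=1 in [1,2]; Integrate=1 in [1,2]; Refactor=2 in [2,3].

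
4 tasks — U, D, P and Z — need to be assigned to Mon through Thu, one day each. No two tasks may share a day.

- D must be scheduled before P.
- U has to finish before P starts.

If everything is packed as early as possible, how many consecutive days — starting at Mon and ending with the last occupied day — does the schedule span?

4 days

The precedence chain requires at least 2 distinct days.
With at most 1 per day and 4 tasks, at least 4 days are needed.
4 works (last occupied day: Thu): for example D in Tue, Z in Thu, U in Mon, P in Wed.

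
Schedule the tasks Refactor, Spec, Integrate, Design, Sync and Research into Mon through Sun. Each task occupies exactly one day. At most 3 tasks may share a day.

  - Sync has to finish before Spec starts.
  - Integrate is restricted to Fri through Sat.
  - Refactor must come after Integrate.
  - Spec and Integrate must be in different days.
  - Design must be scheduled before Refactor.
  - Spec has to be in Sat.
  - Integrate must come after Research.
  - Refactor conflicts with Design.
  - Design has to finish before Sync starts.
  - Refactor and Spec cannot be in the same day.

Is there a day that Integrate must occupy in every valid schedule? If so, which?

Integrate's window is Fri–Sat.
Spec is fixed at Sat, and Integrate can't share a day with Spec.
So Integrate must be Fri.

Fri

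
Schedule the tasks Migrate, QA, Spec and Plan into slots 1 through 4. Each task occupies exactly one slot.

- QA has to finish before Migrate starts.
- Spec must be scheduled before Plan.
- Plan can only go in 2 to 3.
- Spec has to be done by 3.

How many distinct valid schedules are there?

18

Splitting on Migrate: it can be 2 (3), 3 (6), 4 (9). Listing each branch's schedules as (QA, Spec, Plan):
Migrate=2: (1,1,2) (1,1,3) (1,2,3) — 3.
Migrate=3: (1,1,2) (1,1,3) (1,2,3) (2,1,2) (2,1,3) (2,2,3) — 6.
Migrate=4: (1,1,2) (1,1,3) (1,2,3) (2,1,2) (2,1,3) (2,2,3) (3,1,2) (3,1,3) (3,2,3) — 9.
Summing: 3 + 6 + 9 = 18.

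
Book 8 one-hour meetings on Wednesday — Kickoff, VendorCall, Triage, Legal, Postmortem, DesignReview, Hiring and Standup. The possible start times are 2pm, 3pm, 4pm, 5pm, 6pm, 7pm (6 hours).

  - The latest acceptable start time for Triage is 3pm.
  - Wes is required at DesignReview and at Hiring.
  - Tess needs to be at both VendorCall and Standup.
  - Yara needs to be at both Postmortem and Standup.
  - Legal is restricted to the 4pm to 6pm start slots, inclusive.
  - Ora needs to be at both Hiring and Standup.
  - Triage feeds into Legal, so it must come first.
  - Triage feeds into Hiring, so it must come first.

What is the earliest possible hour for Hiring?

Precedence pushes Hiring to at least 3pm.
Hiring at 3pm is achievable: Legal -> 4pm, Hiring -> 3pm, Kickoff -> 2pm, Standup -> 4pm, VendorCall -> 2pm, DesignReview -> 2pm, Triage -> 2pm, Postmortem -> 2pm.

3pm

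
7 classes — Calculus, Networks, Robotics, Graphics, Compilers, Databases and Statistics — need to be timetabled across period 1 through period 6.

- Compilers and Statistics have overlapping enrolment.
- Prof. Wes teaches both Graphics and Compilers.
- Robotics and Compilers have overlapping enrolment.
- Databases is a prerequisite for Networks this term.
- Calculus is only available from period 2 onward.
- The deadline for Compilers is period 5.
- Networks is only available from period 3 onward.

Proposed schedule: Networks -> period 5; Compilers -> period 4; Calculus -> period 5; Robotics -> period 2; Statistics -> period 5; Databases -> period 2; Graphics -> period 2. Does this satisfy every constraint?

Networks is only available from period 3 onward — holds.
The deadline for Compilers is period 5 — holds.
Compilers and Statistics have overlapping enrolment — holds.
Prof. Wes teaches both Graphics and Compilers — holds.
Robotics and Compilers have overlapping enrolment — holds.
Databases is a prerequisite for Networks this term — holds.
Calculus is only available from period 2 onward — holds.

Yes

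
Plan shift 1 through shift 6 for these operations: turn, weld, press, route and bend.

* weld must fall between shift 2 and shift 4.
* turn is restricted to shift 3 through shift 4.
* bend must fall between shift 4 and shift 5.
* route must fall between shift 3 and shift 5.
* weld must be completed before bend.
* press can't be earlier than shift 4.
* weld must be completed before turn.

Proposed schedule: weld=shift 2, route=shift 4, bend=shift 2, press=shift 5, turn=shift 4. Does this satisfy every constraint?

weld must be completed before turn — holds.
weld must be completed before bend — violated.
route must fall between shift 3 and shift 5 — holds.
weld must fall between shift 2 and shift 4 — holds.
press can't be earlier than shift 4 — holds.
turn is restricted to shift 3 through shift 4 — holds.
bend must fall between shift 4 and shift 5 — violated.

Invalid. bend must fall between shift 4 and shift 5.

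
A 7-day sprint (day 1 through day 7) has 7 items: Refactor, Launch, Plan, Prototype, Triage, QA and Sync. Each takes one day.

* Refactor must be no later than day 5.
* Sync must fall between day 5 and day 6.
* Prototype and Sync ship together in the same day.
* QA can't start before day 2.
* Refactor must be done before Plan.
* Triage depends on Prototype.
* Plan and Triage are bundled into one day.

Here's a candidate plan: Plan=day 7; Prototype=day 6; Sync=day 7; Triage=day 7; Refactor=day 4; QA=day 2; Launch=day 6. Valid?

No. Sync must fall between day 5 and day 6 is not satisfied.

Plan and Triage are bundled into one day — holds.
QA can't start before day 2 — holds.
Triage depends on Prototype — holds.
Sync must fall between day 5 and day 6 — violated.
Refactor must be no later than day 5 — holds.
Prototype and Sync ship together in the same day — violated.
Refactor must be done before Plan — holds.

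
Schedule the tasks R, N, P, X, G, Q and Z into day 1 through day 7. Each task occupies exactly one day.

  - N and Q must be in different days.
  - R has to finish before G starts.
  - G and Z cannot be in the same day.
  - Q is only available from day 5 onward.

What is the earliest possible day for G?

Precedence pushes G to at least day 2.
G at day 2 is achievable: G -> day 2, R -> day 1, N -> day 1, Z -> day 1, Q -> day 5, P -> day 1, X -> day 1.

day 2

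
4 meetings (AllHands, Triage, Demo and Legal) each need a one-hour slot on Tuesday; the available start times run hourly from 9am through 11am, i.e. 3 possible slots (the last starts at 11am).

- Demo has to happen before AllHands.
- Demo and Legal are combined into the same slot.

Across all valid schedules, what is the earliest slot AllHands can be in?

10am

Precedence pushes AllHands to at least 10am.
AllHands at 10am is achievable: AllHands in 10am; Legal in 9am; Triage in 9am; Demo in 9am.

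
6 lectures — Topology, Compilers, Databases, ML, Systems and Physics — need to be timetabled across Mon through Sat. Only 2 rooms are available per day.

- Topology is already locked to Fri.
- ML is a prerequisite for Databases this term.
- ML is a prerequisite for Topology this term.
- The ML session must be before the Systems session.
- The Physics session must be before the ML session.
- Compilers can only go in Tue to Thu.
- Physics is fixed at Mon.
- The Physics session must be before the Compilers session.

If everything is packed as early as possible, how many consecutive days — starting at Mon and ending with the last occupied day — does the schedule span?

The precedence chain requires at least 3 distinct days.
With at most 2 per day and 6 lectures, at least 3 days are needed.
Topology can't be placed before Fri — that is day 5 counting from Mon — so the schedule must run through at least 5 days.
5 works (last occupied day: Fri): for example ML -> Tue, Topology -> Fri, Compilers -> Tue, Physics -> Mon, Databases -> Wed, Systems -> Wed.

5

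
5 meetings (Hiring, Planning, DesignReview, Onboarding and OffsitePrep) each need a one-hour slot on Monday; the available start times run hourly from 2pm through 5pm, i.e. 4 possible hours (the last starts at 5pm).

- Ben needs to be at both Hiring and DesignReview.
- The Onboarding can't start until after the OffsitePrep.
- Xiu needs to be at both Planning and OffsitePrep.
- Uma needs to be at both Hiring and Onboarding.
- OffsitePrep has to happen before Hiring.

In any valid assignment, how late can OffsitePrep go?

Downstream work caps OffsitePrep at 4pm.
OffsitePrep at 3pm is achievable: DesignReview -> 2pm, Hiring -> 4pm, Onboarding -> 5pm, Planning -> 2pm, OffsitePrep -> 3pm.
Nothing later works — the conflict constraints rule out every hour after 3pm.

3pm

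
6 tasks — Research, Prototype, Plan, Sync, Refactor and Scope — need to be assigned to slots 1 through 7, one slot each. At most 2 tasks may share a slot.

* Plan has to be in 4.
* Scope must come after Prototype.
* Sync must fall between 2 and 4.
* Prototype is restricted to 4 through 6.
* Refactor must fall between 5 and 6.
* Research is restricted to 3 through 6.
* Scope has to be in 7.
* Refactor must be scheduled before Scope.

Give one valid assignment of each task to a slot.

Scope -> 7; Plan -> 4; Refactor -> 5; Prototype -> 4; Sync -> 2; Research -> 3

Checking: Prototype(4) before Scope(7); Refactor(5) before Scope(7); Research=3 in [3,6]; Prototype=4 in [4,6]; Refactor=5 in [5,6]; Sync=2 in [2,4]; Scope=7 in [7,7]; Plan=4 in [4,4]; max 2 per slot (cap 2).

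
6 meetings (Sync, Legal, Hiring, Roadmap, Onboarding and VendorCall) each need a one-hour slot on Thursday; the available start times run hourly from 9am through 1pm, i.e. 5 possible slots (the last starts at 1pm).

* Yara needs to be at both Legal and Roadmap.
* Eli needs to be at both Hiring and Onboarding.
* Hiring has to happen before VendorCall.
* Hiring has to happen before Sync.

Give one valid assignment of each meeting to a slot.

Sync=10am; Roadmap=10am; Legal=9am; Hiring=9am; Onboarding=10am; VendorCall=10am

Checking: Hiring(9am) before VendorCall(10am); Hiring(9am) before Sync(10am); Hiring(9am) != Onboarding(10am); Legal(9am) != Roadmap(10am).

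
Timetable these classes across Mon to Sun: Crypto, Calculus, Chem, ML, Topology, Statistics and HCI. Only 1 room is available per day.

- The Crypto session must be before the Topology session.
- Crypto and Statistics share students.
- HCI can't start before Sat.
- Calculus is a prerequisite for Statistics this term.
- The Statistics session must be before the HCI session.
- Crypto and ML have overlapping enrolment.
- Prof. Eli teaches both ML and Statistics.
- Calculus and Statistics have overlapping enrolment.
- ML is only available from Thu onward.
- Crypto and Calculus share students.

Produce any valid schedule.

Crypto -> Wed; HCI -> Sat; Calculus -> Mon; Chem -> Sun; Statistics -> Tue; Topology -> Fri; ML -> Thu

Checking: Crypto(Wed) before Topology(Fri); Statistics(Tue) before HCI(Sat); Calculus(Mon) before Statistics(Tue); Calculus(Mon) != Statistics(Tue); Crypto(Wed) != Statistics(Tue); Crypto(Wed) != ML(Thu); ML(Thu) != Statistics(Tue); Crypto(Wed) != Calculus(Mon); ML=Thu in [Thu,Sun]; HCI=Sat in [Sat,Sun]; max 1 per day (cap 1).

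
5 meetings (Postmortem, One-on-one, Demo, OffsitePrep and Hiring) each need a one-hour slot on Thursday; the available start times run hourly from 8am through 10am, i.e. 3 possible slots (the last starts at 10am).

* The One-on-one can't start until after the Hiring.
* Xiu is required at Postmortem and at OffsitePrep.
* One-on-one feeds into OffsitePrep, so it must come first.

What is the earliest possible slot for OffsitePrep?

Precedence pushes OffsitePrep to at least 10am.
OffsitePrep at 10am is achievable: Hiring in 8am, Postmortem in 8am, Demo in 8am, One-on-one in 9am, OffsitePrep in 10am.

10am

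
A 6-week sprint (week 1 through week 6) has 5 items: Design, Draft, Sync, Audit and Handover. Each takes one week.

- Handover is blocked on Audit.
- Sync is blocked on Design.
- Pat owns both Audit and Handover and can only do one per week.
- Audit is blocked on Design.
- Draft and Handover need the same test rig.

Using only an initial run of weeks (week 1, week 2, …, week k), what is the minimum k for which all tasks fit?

The precedence chain requires at least 3 distinct weeks.
3 works (last occupied week: week 3): for example Handover in week 3, Sync in week 2, Draft in week 1, Design in week 1, Audit in week 2.

3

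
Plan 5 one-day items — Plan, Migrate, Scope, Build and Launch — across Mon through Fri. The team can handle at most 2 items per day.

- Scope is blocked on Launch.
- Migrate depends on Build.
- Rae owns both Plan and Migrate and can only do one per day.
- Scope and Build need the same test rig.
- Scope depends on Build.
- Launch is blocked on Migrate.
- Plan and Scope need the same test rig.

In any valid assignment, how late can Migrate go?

Precedence pushes Migrate to at least Tue; downstream work caps Migrate at Wed.
Migrate at Wed is achievable: Scope=Fri, Migrate=Wed, Plan=Mon, Launch=Thu, Build=Mon.

Wed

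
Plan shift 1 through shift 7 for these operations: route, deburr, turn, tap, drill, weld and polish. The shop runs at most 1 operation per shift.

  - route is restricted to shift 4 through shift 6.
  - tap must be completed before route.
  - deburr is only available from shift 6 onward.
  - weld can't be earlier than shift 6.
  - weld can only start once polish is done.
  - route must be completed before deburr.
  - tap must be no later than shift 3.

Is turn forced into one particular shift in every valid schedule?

No

turn can be shift 1 (e.g. route in shift 4; polish in shift 3; turn in shift 1; weld in shift 7; drill in shift 5; tap in shift 2; deburr in shift 6) or shift 2 (e.g. tap in shift 1; polish in shift 3; drill in shift 5; turn in shift 2; route in shift 4; deburr in shift 6; weld in shift 7).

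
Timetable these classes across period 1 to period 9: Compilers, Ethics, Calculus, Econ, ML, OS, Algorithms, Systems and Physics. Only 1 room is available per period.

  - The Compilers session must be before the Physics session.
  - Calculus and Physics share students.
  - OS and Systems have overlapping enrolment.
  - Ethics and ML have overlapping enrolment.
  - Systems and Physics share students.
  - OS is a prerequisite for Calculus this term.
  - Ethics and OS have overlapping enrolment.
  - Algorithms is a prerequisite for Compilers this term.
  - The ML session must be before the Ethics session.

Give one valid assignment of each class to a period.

Ethics=period 4; OS=period 5; Econ=period 8; Calculus=period 6; Physics=period 7; Algorithms=period 1; Systems=period 9; Compilers=period 2; ML=period 3

Checking: OS(period 5) before Calculus(period 6); ML(period 3) before Ethics(period 4); Compilers(period 2) before Physics(period 7); Algorithms(period 1) before Compilers(period 2); Ethics(period 4) != ML(period 3); Systems(period 9) != Physics(period 7); Ethics(period 4) != OS(period 5); OS(period 5) != Systems(period 9); Calculus(period 6) != Physics(period 7); max 1 per period (cap 1).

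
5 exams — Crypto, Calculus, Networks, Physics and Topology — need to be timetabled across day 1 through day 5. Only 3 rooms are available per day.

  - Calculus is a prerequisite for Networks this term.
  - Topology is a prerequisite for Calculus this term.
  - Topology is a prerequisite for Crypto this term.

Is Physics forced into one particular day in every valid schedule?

No

Physics can be day 1 (e.g. Networks=day 3; Crypto=day 2; Calculus=day 2; Topology=day 1; Physics=day 1) or day 2 (e.g. Physics=day 2, Networks=day 3, Calculus=day 2, Crypto=day 2, Topology=day 1).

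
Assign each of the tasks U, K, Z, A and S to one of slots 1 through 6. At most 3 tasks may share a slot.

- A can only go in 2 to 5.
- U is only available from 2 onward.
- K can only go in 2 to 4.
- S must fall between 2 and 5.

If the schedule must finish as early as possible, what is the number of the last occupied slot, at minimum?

With at most 3 per slot and 5 tasks, at least 2 slots are needed.
U can't be placed before 2, so the schedule must run through at least slot 2.
Could 2 slots be enough, i.e. nothing placed later than 2? No: U's window within 2 slots is {2}; K's window within 2 slots is {2}; A's window within 2 slots is {2}; S's window within 2 slots is {2}; that puts U, K, A and S all in 2 — more than 3 per slot.
So 2 slots is not enough.
3 works (last occupied slot: 3): for example K in 2, Z in 1, S in 3, U in 2, A in 2.

slot 3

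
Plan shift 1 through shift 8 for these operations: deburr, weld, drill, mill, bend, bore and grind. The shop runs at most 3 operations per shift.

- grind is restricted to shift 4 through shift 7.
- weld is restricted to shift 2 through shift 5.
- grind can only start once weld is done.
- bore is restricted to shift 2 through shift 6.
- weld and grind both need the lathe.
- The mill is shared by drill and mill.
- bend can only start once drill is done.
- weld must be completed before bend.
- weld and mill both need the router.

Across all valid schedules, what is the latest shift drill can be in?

shift 7

Downstream work caps drill at shift 7.
drill at shift 7 is achievable: deburr -> shift 1, drill -> shift 7, grind -> shift 4, mill -> shift 1, weld -> shift 2, bore -> shift 2, bend -> shift 8.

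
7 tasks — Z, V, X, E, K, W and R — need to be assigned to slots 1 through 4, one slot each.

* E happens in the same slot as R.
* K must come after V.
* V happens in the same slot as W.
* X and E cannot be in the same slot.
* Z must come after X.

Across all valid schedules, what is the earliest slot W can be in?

1

W must be in the same slot as V, which can't be after 3, so W is at most 3.
W at 1 is achievable: R -> 2, Z -> 2, X -> 1, V -> 1, W -> 1, K -> 2, E -> 2.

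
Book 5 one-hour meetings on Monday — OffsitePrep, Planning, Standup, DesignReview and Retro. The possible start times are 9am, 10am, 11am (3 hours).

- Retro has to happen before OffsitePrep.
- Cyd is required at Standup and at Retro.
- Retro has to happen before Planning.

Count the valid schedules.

Splitting on OffsitePrep: it can be 10am (12), 11am (18). Listing each branch's schedules as (Planning, Standup, DesignReview, Retro):
OffsitePrep=10am: (10am,10am,9am,9am) (10am,10am,10am,9am) (10am,10am,11am,9am) (10am,11am,9am,9am) (10am,11am,10am,9am) (10am,11am,11am,9am) (11am,10am,9am,9am) (11am,10am,10am,9am) (11am,10am,11am,9am) (11am,11am,9am,9am) (11am,11am,10am,9am) (11am,11am,11am,9am) — 12.
OffsitePrep=11am: (10am,10am,9am,9am) (10am,10am,10am,9am) (10am,10am,11am,9am) (10am,11am,9am,9am) (10am,11am,10am,9am) (10am,11am,11am,9am) (11am,9am,9am,10am) (11am,9am,10am,10am) (11am,9am,11am,10am) (11am,10am,9am,9am) (11am,10am,10am,9am) (11am,10am,11am,9am) (11am,11am,9am,9am) (11am,11am,9am,10am) (11am,11am,10am,9am) (11am,11am,10am,10am) (11am,11am,11am,9am) (11am,11am,11am,10am) — 18.
Summing: 12 + 18 = 30.

30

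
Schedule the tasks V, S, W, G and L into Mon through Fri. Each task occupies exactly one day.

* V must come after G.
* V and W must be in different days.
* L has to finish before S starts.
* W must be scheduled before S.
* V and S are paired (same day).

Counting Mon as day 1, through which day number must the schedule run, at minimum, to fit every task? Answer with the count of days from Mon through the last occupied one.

2 days

The precedence chain requires at least 2 distinct days.
2 works (last occupied day: Tue): for example S in Tue, V in Tue, W in Mon, G in Mon, L in Mon.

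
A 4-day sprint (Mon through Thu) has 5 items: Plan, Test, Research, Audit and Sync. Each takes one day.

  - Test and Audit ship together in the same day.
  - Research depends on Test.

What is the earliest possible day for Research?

Precedence pushes Research to at least Tue.
Research at Tue is achievable: Research -> Tue; Sync -> Mon; Plan -> Mon; Audit -> Mon; Test -> Mon.

Tue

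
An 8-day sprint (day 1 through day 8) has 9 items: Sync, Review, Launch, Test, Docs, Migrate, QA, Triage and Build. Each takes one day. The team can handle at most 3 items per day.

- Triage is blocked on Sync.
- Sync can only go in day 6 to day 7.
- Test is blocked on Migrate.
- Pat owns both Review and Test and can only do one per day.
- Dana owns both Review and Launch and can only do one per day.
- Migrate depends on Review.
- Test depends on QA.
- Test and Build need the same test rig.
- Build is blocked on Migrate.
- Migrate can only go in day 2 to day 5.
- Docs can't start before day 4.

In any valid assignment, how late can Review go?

Downstream work caps Review at day 4.
Review at day 4 is achievable: Triage=day 7; Review=day 4; Test=day 6; QA=day 1; Migrate=day 5; Launch=day 1; Docs=day 4; Sync=day 6; Build=day 7.

day 4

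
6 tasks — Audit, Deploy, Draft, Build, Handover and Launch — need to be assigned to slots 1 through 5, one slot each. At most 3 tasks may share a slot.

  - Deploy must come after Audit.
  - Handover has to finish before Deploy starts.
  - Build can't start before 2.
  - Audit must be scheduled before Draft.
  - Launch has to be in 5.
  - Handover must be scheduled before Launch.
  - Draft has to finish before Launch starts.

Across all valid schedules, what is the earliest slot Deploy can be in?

Precedence pushes Deploy to at least 2.
Deploy at 2 is achievable: Build=2; Handover=1; Deploy=2; Launch=5; Draft=2; Audit=1.

2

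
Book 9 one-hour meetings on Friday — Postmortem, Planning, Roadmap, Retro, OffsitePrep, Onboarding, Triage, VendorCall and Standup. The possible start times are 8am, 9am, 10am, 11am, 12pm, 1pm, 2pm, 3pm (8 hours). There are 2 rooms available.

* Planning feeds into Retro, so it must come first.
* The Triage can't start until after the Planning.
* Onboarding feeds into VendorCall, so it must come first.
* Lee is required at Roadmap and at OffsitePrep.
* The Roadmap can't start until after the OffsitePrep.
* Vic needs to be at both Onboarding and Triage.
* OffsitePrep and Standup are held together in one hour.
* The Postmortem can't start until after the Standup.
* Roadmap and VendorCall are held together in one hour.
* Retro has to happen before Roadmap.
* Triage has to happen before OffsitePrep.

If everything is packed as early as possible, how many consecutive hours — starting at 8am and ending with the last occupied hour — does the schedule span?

The precedence chain requires at least 4 distinct hours.
With at most 2 per hour and 9 meetings, at least 5 hours are needed.
5 works (last occupied hour: 12pm): for example OffsitePrep=10am, Standup=10am, Planning=8am, Retro=9am, Postmortem=12pm, Roadmap=11am, Triage=9am, Onboarding=8am, VendorCall=11am.

5 hours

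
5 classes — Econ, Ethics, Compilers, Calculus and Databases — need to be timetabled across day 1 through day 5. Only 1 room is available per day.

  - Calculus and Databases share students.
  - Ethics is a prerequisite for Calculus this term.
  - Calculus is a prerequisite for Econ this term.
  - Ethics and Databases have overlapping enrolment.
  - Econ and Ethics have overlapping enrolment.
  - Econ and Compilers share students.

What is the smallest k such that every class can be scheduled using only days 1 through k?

The precedence chain requires at least 3 distinct days.
With at most 1 per day and 5 classes, at least 5 days are needed.
5 works (last occupied day: day 5): for example Econ=day 3; Ethics=day 1; Databases=day 5; Calculus=day 2; Compilers=day 4.

5 days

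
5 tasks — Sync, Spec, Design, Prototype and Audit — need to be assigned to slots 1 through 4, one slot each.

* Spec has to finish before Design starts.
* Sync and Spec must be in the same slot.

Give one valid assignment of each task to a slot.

Prototype=1; Design=2; Audit=1; Sync=1; Spec=1

Checking: Spec(1) before Design(2); Sync = Spec = 1.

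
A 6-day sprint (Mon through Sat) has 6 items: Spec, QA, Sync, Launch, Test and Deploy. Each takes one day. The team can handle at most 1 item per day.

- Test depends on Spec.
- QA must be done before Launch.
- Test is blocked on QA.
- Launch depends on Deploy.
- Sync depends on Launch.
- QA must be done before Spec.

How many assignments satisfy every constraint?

16

Splitting on Spec: it can be Tue (4), Wed (6), Thu (4), Fri (2). Listing each branch's schedules as (QA, Sync, Launch, Test, Deploy):
Spec=Tue: (Mon,Fri,Thu,Sat,Wed) (Mon,Sat,Thu,Fri,Wed) (Mon,Sat,Fri,Wed,Thu) (Mon,Sat,Fri,Thu,Wed) — 4.
Spec=Wed: (Mon,Fri,Thu,Sat,Tue) (Mon,Sat,Thu,Fri,Tue) (Mon,Sat,Fri,Thu,Tue) (Tue,Fri,Thu,Sat,Mon) (Tue,Sat,Thu,Fri,Mon) (Tue,Sat,Fri,Thu,Mon) — 6.
Spec=Thu: (Mon,Fri,Wed,Sat,Tue) (Mon,Sat,Wed,Fri,Tue) (Tue,Fri,Wed,Sat,Mon) (Tue,Sat,Wed,Fri,Mon) — 4.
Spec=Fri: (Mon,Thu,Wed,Sat,Tue) (Tue,Thu,Wed,Sat,Mon) — 2.
Summing: 4 + 6 + 4 + 2 = 16.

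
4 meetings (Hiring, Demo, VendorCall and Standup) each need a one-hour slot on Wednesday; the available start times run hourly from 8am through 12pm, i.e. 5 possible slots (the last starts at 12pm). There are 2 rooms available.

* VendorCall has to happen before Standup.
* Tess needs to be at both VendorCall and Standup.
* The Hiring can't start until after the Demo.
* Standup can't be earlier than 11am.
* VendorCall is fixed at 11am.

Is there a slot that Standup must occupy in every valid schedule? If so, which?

12pm

Standup's window is 11am–12pm.
VendorCall is fixed at 11am, and Standup can't share a slot with VendorCall.
So Standup must be 12pm.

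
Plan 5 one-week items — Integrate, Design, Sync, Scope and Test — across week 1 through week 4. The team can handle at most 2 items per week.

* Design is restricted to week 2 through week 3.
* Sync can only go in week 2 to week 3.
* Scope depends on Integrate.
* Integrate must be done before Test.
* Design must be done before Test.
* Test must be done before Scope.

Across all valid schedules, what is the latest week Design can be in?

Design is available from week 2; Design's own window allows nothing later than week 3; downstream work caps Design at week 2.
Design at week 2 is achievable: Design -> week 2, Test -> week 3, Scope -> week 4, Sync -> week 2, Integrate -> week 1.

week 2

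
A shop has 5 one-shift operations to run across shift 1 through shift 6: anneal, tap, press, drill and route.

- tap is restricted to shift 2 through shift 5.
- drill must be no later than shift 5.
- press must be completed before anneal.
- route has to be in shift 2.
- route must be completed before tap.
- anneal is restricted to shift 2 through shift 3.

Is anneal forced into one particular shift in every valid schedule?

anneal can be shift 2 (e.g. tap in shift 3; route in shift 2; drill in shift 1; anneal in shift 2; press in shift 1) or shift 3 (e.g. press=shift 1, route=shift 2, drill=shift 1, tap=shift 3, anneal=shift 3).

No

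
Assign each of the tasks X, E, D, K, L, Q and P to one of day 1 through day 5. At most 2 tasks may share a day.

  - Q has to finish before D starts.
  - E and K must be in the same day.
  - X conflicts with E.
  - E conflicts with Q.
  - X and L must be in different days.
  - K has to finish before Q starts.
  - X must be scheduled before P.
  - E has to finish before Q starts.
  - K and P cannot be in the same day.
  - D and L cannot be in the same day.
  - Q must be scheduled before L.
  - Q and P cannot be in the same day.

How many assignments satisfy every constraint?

Splitting on X: it can be day 1 (4), day 2 (22), day 3 (16), day 4 (6). Listing each branch's schedules as (E, D, K, L, Q, P) by day number:
X=day 1: (2,4,2,5,3,4) (2,4,2,5,3,5) (2,5,2,4,3,4) (2,5,2,4,3,5) — 4.
X=day 2: (1,3,1,4,2,3) (1,3,1,4,2,4) (1,3,1,4,2,5) (1,3,1,5,2,3) (1,3,1,5,2,4) (1,3,1,5,2,5) (1,4,1,3,2,3) (1,4,1,3,2,4) (1,4,1,3,2,5) (1,4,1,5,2,3) (1,4,1,5,2,4) (1,4,1,5,2,5) (1,4,1,5,3,4) (1,4,1,5,3,5) (1,5,1,3,2,3) (1,5,1,3,2,4) (1,5,1,3,2,5) (1,5,1,4,2,3) (1,5,1,4,2,4) (1,5,1,4,2,5) (1,5,1,4,3,4) (1,5,1,4,3,5) — 22.
X=day 3: (1,3,1,4,2,4) (1,3,1,4,2,5) (1,3,1,5,2,4) (1,3,1,5,2,5) (1,4,1,5,2,4) (1,4,1,5,2,5) (1,4,1,5,3,4) (1,4,1,5,3,5) (1,5,1,4,2,4) (1,5,1,4,2,5) (1,5,1,4,3,4) (1,5,1,4,3,5) (2,4,2,5,3,4) (2,4,2,5,3,5) (2,5,2,4,3,4) (2,5,2,4,3,5) — 16.
X=day 4: (1,3,1,5,2,5) (1,4,1,3,2,5) (1,4,1,5,2,5) (1,4,1,5,3,5) (1,5,1,3,2,5) (2,4,2,5,3,5) — 6.
Summing: 4 + 22 + 16 + 6 = 48.

48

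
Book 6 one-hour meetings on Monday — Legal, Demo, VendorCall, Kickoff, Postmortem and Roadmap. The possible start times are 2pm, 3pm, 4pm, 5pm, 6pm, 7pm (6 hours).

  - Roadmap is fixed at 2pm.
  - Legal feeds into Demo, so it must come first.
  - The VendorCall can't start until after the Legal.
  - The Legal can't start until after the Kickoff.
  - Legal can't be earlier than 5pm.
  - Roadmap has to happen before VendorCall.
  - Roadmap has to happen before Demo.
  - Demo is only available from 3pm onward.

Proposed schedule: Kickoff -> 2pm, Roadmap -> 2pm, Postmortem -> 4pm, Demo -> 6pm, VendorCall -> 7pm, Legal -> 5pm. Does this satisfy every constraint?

Demo is only available from 3pm onward — holds.
The Legal can't start until after the Kickoff — holds.
Legal can't be earlier than 5pm — holds.
Roadmap has to happen before VendorCall — holds.
Legal feeds into Demo, so it must come first — holds.
Roadmap is fixed at 2pm — holds.
Roadmap has to happen before Demo — holds.
The VendorCall can't start until after the Legal — holds.

Valid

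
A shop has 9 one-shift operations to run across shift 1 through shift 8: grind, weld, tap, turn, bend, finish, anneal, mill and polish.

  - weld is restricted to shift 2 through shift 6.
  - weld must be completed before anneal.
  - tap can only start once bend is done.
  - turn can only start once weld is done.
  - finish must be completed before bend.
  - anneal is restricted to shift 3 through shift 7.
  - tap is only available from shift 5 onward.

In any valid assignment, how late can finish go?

Downstream work caps finish at shift 6.
finish at shift 6 is achievable: tap -> shift 8, bend -> shift 7, turn -> shift 3, mill -> shift 1, finish -> shift 6, polish -> shift 1, grind -> shift 1, weld -> shift 2, anneal -> shift 3.

shift 6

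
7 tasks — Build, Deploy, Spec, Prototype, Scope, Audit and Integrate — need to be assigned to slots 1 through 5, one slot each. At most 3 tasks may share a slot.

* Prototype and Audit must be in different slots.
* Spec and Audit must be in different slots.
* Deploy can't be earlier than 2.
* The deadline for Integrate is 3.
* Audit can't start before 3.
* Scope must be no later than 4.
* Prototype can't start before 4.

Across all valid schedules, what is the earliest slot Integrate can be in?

Integrate's own window allows nothing later than 3.
Integrate at 1 is achievable: Deploy in 2; Spec in 2; Integrate in 1; Build in 1; Scope in 1; Audit in 3; Prototype in 4.

1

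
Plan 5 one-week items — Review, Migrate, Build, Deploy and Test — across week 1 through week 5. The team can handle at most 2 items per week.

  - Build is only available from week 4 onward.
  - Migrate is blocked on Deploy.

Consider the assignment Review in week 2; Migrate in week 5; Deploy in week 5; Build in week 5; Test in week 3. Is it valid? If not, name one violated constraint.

Build is only available from week 4 onward — holds.
Migrate is blocked on Deploy — violated.
The team can handle at most 2 items per week — violated.

Invalid. The team can handle at most 2 items per week.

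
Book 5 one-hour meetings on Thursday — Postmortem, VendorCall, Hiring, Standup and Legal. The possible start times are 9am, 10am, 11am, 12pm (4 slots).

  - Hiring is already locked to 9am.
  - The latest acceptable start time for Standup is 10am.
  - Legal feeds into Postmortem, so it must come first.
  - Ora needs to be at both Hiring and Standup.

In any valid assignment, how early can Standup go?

10am

Standup's own window allows nothing later than 10am.
Standup at 10am is achievable: VendorCall in 9am, Postmortem in 10am, Legal in 9am, Standup in 10am, Hiring in 9am.
Nothing earlier works — the conflict constraints rule out every slot before 10am.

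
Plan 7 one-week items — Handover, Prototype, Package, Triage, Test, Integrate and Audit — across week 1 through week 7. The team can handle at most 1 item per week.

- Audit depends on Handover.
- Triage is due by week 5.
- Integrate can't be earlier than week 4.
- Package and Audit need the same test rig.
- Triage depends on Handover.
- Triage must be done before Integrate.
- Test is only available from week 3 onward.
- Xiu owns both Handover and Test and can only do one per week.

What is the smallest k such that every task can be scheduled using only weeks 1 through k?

7

The precedence chain requires at least 3 distinct weeks.
With at most 1 per week and 7 tasks, at least 7 weeks are needed.
Integrate can't be placed before week 4, so the schedule must run through at least week 4.
7 works (last occupied week: week 7): for example Test -> week 3; Prototype -> week 6; Handover -> week 1; Package -> week 7; Audit -> week 5; Integrate -> week 4; Triage -> week 2.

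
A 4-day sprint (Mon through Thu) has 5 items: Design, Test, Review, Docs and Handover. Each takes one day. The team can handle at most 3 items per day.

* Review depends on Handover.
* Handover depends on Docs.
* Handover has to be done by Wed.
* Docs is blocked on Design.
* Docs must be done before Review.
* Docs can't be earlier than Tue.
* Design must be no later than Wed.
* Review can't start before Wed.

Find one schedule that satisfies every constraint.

Docs -> Tue; Review -> Thu; Design -> Mon; Test -> Mon; Handover -> Wed

Checking: Docs(Tue) before Review(Thu); Docs(Tue) before Handover(Wed); Handover(Wed) before Review(Thu); Design(Mon) before Docs(Tue); Docs=Tue in [Tue,Thu]; Design=Mon in [Mon,Wed]; Handover=Wed in [Mon,Wed]; Review=Thu in [Wed,Thu]; max 2 per day (cap 3).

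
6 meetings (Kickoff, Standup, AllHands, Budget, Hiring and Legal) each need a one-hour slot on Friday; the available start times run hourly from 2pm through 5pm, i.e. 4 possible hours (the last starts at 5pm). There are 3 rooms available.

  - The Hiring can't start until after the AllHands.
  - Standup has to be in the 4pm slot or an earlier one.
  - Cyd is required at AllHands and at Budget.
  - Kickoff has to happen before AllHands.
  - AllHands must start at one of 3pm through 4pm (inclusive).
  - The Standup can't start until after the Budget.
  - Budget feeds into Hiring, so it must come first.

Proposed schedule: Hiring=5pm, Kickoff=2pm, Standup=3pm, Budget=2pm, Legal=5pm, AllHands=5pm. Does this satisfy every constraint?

No — it violates: AllHands must start at one of 3pm through 4pm (inclusive)

There are 3 rooms available — holds.
Kickoff has to happen before AllHands — holds.
The Standup can't start until after the Budget — holds.
The Hiring can't start until after the AllHands — violated.
Budget feeds into Hiring, so it must come first — holds.
Cyd is required at AllHands and at Budget — holds.
Standup has to be in the 4pm slot or an earlier one — holds.
AllHands must start at one of 3pm through 4pm (inclusive) — violated.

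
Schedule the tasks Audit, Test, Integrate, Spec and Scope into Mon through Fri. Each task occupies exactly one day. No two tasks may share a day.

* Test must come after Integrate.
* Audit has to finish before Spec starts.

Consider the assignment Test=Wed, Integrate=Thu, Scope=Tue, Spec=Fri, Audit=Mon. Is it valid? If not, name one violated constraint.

Audit has to finish before Spec starts — holds.
No two tasks may share a day — holds.
Test must come after Integrate — violated.

No. Test must come after Integrate is not satisfied.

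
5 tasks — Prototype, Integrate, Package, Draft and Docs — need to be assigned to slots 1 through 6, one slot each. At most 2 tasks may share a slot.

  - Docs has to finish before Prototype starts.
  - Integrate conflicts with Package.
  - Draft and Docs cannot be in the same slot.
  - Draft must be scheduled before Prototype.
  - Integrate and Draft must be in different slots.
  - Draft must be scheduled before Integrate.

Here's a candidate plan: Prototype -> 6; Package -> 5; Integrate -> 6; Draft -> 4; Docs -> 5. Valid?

Draft must be scheduled before Integrate — holds.
At most 2 tasks may share a slot — holds.
Draft and Docs cannot be in the same slot — holds.
Draft must be scheduled before Prototype — holds.
Integrate and Draft must be in different slots — holds.
Integrate conflicts with Package — holds.
Docs has to finish before Prototype starts — holds.

Valid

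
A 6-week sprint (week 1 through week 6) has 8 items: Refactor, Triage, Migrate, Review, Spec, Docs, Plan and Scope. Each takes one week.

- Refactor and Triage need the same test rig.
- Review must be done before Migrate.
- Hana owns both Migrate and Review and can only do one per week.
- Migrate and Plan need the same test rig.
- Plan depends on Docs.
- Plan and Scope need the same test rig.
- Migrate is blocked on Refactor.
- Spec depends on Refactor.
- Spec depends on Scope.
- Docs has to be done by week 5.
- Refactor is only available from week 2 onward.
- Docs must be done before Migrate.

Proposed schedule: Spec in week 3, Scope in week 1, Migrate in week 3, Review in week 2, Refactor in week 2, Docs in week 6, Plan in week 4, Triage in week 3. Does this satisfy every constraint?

Review must be done before Migrate — holds.
Refactor is only available from week 2 onward — holds.
Docs has to be done by week 5 — violated.
Plan depends on Docs — violated.
Migrate and Plan need the same test rig — holds.
Spec depends on Scope — holds.
Docs must be done before Migrate — violated.
Refactor and Triage need the same test rig — holds.
Migrate is blocked on Refactor — holds.
Plan and Scope need the same test rig — holds.
Hana owns both Migrate and Review and can only do one per week — holds.
Spec depends on Refactor — holds.

No. Docs must be done before Migrate is not satisfied.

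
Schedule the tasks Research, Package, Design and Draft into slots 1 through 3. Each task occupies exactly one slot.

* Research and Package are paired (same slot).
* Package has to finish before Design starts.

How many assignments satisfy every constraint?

Splitting on Research: it can be 1 (6), 2 (3). Listing each branch's schedules as (Package, Design, Draft):
Research=1: (1,2,1) (1,2,2) (1,2,3) (1,3,1) (1,3,2) (1,3,3) — 6.
Research=2: (2,3,1) (2,3,2) (2,3,3) — 3.
Summing: 6 + 3 = 9.

9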